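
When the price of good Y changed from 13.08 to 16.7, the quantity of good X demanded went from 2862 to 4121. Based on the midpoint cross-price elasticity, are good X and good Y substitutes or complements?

substitutes

%ΔQ_x = (4121 − 2862)/[(2862+4121)/2] = 1259/3491.5 ≈ 0.3606.
%ΔP_y = (16.7 − 13.08)/[(13.08+16.7)/2] ≈ 0.2431.
E_xy = 0.3606/0.2431 ≈ 1.483.
E_xy > 0, so the goods are substitutes.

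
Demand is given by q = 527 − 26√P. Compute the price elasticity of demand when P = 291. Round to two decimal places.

At P = 291, q = 83.4732.
dq/dP = −26/(2√P) = −26/(2·17.0587).
Point elasticity E = (dq/dP)·(P/q) = -0.7621 × 291/83.4732 ≈ -2.66.
|E| > 1, so demand is elastic at this price.

-2.66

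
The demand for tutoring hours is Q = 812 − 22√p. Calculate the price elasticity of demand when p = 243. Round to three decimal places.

-0.366

At p = 243, Q = 469.0539.
dQ/dp = −22/(2√p) = −22/(2·15.5885).
Point elasticity E = (dQ/dp)·(p/Q) = -0.7057 × 243/469.0539 ≈ -0.366.
|E| < 1, so demand is inelastic at this price.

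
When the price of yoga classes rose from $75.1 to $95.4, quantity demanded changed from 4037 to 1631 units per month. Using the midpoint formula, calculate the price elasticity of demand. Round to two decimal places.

%Δq = (1631 − 4037)/[(4037 + 1631)/2] = -2406/2834 ≈ -0.8490.
%ΔP = (95.4 − 75.1)/[(75.1 + 95.4)/2] = 20.3/85.25 ≈ 0.2381.
Arc elasticity E = %Δq/%ΔP ≈ -0.8490/0.2381 ≈ -3.57.
|E| > 1: demand is elastic over this range.

-3.57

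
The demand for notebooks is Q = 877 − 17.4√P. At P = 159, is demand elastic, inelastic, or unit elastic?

inelastic

At P = 159, Q = 657.5943.
dQ/dP = −17.4/(2√P) = −17.4/(2·12.6095).
Point elasticity E = (dQ/dP)·(P/Q) = -0.69 × 159/657.5943 ≈ -0.167.
|E| ≈ 0.167 < 1, so demand is inelastic.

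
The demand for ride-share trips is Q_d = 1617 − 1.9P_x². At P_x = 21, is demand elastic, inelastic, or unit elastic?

elastic

At P_x = 21, Q_d = 779.1.
dQ_d/dP_x = −2·1.9·P_x = −79.8.
Point elasticity E = (dQ_d/dP_x)·(P_x/Q_d) = -79.8 × 21/779.1 ≈ -2.151.
|E| ≈ 2.151 > 1, so demand is elastic.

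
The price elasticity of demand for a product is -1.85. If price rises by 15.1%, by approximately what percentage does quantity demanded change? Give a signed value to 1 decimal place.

%ΔQ ≈ E × %ΔP = (-1.85) × (15.1%) ≈ -27.9%.

-27.9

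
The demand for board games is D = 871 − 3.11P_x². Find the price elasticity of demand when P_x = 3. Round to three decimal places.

-0.066

At P_x = 3, D = 843.01.
dD/dP_x = −2·3.11·P_x = −18.66.
Point elasticity E = (dD/dP_x)·(P_x/D) = -18.66 × 3/843.01 ≈ -0.066.
|E| < 1, so demand is inelastic at this price.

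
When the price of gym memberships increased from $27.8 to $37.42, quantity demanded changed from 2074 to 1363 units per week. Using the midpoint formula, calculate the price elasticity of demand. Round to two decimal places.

%Δq = (1363 − 2074)/[(2074 + 1363)/2] = -711/1718.5 ≈ -0.4137.
%Δp = (37.42 − 27.8)/[(27.8 + 37.42)/2] = 9.62/32.61 ≈ 0.2950.
Arc elasticity E = %Δq/%Δp ≈ -0.4137/0.2950 ≈ -1.40.
|E| > 1: demand is elastic over this range.

-1.40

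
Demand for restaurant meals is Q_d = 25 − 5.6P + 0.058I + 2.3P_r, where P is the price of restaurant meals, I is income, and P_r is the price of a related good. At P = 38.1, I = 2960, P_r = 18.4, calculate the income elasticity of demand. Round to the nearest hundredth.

Evaluating quantity at (P, I, P_r) gives Q_d = 25 − 5.6(38.1) + 0.058(2960) + 2.3(18.4) = 25 − 213.36 + 171.68 + 42.32 = 25.64.
∂Q_d/∂I = +0.058, so E_I = 0.058·(2960/25.64) ≈ 6.70.
E_I > 1: normal good (luxury).

6.70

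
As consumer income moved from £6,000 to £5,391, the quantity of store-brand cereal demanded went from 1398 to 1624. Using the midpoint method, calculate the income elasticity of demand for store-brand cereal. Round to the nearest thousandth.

%ΔQ = (1624 − 1398)/[(1398+1624)/2] = 226/1511 ≈ 0.1496.
%ΔM = (5,391 − 6,000)/[(6,000+5,391)/2] = -609/5695.5 ≈ -0.1069.
E_I = %ΔQ/%ΔM ≈ -1.399.
E_I < 0: inferior good.

-1.399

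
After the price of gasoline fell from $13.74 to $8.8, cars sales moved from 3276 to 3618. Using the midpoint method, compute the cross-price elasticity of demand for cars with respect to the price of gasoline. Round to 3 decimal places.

%ΔQ_x = (3618 − 3276)/[(3276+3618)/2] = 342/3447 ≈ 0.0992.
%ΔP_y = (8.8 − 13.74)/[(13.74+8.8)/2] ≈ -0.4383.
E_xy = 0.0992/-0.4383 ≈ -0.226.
E_xy < 0, so cars and gasoline are complements.

-0.226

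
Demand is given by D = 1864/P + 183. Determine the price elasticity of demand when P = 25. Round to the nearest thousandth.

At P = 25, D = 257.56.
dD/dP = −1864/P² = −2.9824.
Point elasticity E = (dD/dP)·(P/D) = -2.9824 × 25/257.56 ≈ -0.289.
|E| < 1, so demand is inelastic at this price.

-0.289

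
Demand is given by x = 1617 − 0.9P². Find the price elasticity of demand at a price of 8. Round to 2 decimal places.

At P = 8, x = 1559.4.
dx/dP = −2·0.9·P = −14.4.
Point elasticity E = (dx/dP)·(P/x) = -14.4 × 8/1559.4 ≈ -0.07.
|E| < 1, so demand is inelastic at this price.

-0.07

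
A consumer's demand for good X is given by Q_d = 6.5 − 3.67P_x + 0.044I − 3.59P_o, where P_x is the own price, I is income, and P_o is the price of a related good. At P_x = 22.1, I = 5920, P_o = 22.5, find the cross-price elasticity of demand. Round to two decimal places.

-0.77

Substituting, Q_d = 6.5 − 3.67(22.1) + 0.044(5920) − 3.59(22.5) = 6.5 − 81.107 + 260.48 − 80.775 = 105.098.
∂Q_d/∂P_o = −3.59, so E_xy = -3.59·(22.5/105.098) ≈ -0.77.
E_xy < 0: the goods are complements.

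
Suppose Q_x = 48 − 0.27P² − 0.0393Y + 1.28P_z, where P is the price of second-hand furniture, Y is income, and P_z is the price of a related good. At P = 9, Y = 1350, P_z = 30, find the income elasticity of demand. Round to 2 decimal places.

Evaluating quantity at (P, Y, P_z) gives Q_x = 48 − 0.27(9)² − 0.0393(1350) + 1.28(30) = 48 − 21.87 − 53.055 + 38.4 = 11.475.
∂Q_x/∂Y = −0.0393, so E_I = -0.0393·(1350/11.475) ≈ -4.62.
E_I < 0: inferior good.

-4.62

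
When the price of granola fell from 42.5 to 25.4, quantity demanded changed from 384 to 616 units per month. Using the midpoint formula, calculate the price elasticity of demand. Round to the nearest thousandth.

%Δq = (616 − 384)/[(384 + 616)/2] = 232/500 ≈ 0.4640.
%ΔP = (25.4 − 42.5)/[(42.5 + 25.4)/2] = -17.1/33.95 ≈ -0.5037.
Arc elasticity E = %Δq/%ΔP ≈ 0.4640/-0.5037 ≈ -0.921.
|E| < 1: demand is inelastic over this range.

-0.921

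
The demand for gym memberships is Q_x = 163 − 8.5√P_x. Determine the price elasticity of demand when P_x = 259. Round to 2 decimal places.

At P_x = 259, Q_x = 26.2054.
dQ_x/dP_x = −8.5/(2√P_x) = −8.5/(2·16.0935).
Point elasticity E = (dQ_x/dP_x)·(P_x/Q_x) = -0.2641 × 259/26.2054 ≈ -2.61.
|E| > 1, so demand is elastic at this price.

-2.61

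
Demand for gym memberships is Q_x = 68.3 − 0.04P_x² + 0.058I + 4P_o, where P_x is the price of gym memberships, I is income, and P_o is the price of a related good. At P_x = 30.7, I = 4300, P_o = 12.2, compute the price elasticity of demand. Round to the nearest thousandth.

Evaluating quantity at (P_x, I, P_o) gives Q_x = 68.3 − 0.04(30.7)² + 0.058(4300) + 4(12.2) = 68.3 − 37.6996 + 249.4 + 48.8 = 328.8004.
∂Q_x/∂P_x = −2·0.04·P_x = -2.456, so E_p = -2.456·(30.7/328.8004) ≈ -0.229.
|E_p| < 1: demand is inelastic.

-0.229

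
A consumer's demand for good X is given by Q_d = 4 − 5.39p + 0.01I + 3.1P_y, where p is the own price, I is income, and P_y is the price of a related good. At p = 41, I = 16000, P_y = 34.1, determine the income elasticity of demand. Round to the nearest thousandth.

Substituting, Q_d = 4 − 5.39(41) + 0.01(16000) + 3.1(34.1) = 4 − 220.99 + 160 + 105.71 = 48.72.
∂Q_d/∂I = +0.01, so E_I = 0.01·(16000/48.72) ≈ 3.284.
E_I > 1: normal good (luxury).

3.284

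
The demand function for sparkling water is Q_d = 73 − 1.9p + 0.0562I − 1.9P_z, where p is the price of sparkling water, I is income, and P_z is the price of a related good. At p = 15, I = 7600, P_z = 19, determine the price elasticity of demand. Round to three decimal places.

-0.065

Evaluating quantity at (p, I, P_z) gives Q_d = 73 − 1.9(15) + 0.0562(7600) − 1.9(19) = 73 − 28.5 + 427.12 − 36.1 = 435.52.
∂Q_d/∂p = −1.9, so E_p = (−1.9)·(15/435.52) ≈ -0.065.
|E_p| < 1: demand is inelastic.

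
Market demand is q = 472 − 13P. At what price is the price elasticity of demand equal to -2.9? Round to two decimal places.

27.00

Set −bP/(a − bP) = −2.9 ⇒ bP = 2.9(a − bP) ⇒ bP(1+2.9) = 2.9·a.
P = 2.9·472/(13·3.9) ≈ 27.00.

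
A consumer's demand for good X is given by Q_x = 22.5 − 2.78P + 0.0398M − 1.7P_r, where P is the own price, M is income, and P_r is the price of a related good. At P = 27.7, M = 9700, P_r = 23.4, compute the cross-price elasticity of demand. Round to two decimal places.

-0.14

Substituting, Q_x = 22.5 − 2.78(27.7) + 0.0398(9700) − 1.7(23.4) = 22.5 − 77.006 + 386.06 − 39.78 = 291.774.
∂Q_x/∂P_r = −1.7, so E_xy = -1.7·(23.4/291.774) ≈ -0.14.
E_xy < 0: the goods are complements.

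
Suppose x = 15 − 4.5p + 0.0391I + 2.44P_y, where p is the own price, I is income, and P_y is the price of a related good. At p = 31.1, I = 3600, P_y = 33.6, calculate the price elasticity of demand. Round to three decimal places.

Substituting, x = 15 − 4.5(31.1) + 0.0391(3600) + 2.44(33.6) = 15 − 139.95 + 140.76 + 81.984 = 97.794.
∂x/∂p = −4.5, so E_p = (−4.5)·(31.1/97.794) ≈ -1.431.
|E_p| > 1: demand is elastic.

-1.431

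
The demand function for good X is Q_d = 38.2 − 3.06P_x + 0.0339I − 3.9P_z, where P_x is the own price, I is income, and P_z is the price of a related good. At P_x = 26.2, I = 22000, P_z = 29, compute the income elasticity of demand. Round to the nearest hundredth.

1.26

Evaluating quantity at (P_x, I, P_z) gives Q_d = 38.2 − 3.06(26.2) + 0.0339(22000) − 3.9(29) = 38.2 − 80.172 + 745.8 − 113.1 = 590.728.
∂Q_d/∂I = +0.0339, so E_I = 0.0339·(22000/590.728) ≈ 1.26.
E_I > 1: normal good (luxury).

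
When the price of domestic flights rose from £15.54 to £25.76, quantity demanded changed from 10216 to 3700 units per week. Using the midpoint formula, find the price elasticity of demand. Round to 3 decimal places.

-1.892

%ΔQ = (3700 − 10216)/[(10216 + 3700)/2] = -6516/6958 ≈ -0.9365.
%ΔP = (25.76 − 15.54)/[(15.54 + 25.76)/2] = 10.22/20.65 ≈ 0.4949.
Arc elasticity E = %ΔQ/%ΔP ≈ -0.9365/0.4949 ≈ -1.892.
|E| > 1: demand is elastic over this range.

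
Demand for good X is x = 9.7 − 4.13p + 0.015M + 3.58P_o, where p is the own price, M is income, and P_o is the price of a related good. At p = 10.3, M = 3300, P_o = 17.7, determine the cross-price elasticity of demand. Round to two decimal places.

First evaluate x: 9.7 − 4.13(10.3) + 0.015(3300) + 3.58(17.7) = 9.7 − 42.539 + 49.5 + 63.366 = 80.027.
∂x/∂P_o = +3.58, so E_xy = 3.58·(17.7/80.027) ≈ 0.79.
E_xy > 0: the goods are substitutes.

0.79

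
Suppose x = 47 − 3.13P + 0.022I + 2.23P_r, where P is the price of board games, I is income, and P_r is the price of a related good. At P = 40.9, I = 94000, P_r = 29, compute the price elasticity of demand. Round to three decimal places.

-0.062

x = 47 − 3.13(40.9) + 0.022(94000) + 2.23(29) = 47 − 128.017 + 2068 + 64.67 = 2051.653.
∂x/∂P = −3.13, so E_p = (−3.13)·(40.9/2051.653) ≈ -0.062.
|E_p| < 1: demand is inelastic.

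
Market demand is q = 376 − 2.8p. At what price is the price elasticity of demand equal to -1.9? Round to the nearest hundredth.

87.98

Set −bp/(a − bp) = −1.9 ⇒ bp = 1.9(a − bp) ⇒ bp(1+1.9) = 1.9·a.
p = 1.9·376/(2.8·2.9) ≈ 87.98.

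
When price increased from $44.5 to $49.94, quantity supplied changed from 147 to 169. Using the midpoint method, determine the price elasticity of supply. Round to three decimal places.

%Δq = (169 − 147)/[(147 + 169)/2] = 22/158 ≈ 0.1392.
%ΔP = (49.94 − 44.5)/[(44.5 + 49.94)/2] = 5.44/47.22 ≈ 0.1152.
Arc elasticity E = %Δq/%ΔP ≈ 0.1392/0.1152 ≈ 1.209.
|E| > 1: supply is elastic over this range.

1.209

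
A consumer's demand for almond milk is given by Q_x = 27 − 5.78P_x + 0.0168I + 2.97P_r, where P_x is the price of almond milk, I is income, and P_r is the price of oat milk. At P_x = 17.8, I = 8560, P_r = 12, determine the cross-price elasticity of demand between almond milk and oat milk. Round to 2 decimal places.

Evaluating quantity at (P_x, I, P_r) gives Q_x = 27 − 5.78(17.8) + 0.0168(8560) + 2.97(12) = 27 − 102.884 + 143.808 + 35.64 = 103.564.
∂Q_x/∂P_r = +2.97, so E_xy = 2.97·(12/103.564) ≈ 0.34.
E_xy > 0: the goods are substitutes.

0.34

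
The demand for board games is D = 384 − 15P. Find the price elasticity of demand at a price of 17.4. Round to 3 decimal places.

At P = 17.4, D = 123.
dD/dP = −15.
Point elasticity E = (dD/dP)·(P/D) = -15 × 17.4/123 ≈ -2.122.
|E| > 1, so demand is elastic at this price.

-2.122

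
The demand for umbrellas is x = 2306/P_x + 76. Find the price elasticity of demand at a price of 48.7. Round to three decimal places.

At P_x = 48.7, x = 123.3511.
dx/dP_x = −2306/P_x² = −0.9723.
Point elasticity E = (dx/dP_x)·(P_x/x) = -0.9723 × 48.7/123.3511 ≈ -0.384.
|E| < 1, so demand is inelastic at this price.

-0.384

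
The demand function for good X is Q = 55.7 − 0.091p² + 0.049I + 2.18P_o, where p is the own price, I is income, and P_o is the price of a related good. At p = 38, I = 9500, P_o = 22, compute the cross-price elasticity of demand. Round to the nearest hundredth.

First evaluate Q: 55.7 − 0.091(38)² + 0.049(9500) + 2.18(22) = 55.7 − 131.404 + 465.5 + 47.96 = 437.756.
∂Q/∂P_o = +2.18, so E_xy = 2.18·(22/437.756) ≈ 0.11.
E_xy > 0: the goods are substitutes.

0.11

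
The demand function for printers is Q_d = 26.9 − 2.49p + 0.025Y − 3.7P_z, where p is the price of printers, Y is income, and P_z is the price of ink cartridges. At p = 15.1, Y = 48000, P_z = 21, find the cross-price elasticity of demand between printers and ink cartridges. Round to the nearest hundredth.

-0.07

At the given point, Q_d = 26.9 − 2.49(15.1) + 0.025(48000) − 3.7(21) = 26.9 − 37.599 + 1200 − 77.7 = 1111.601.
∂Q_d/∂P_z = −3.7, so E_xy = -3.7·(21/1111.601) ≈ -0.07.
E_xy < 0: the goods are complements.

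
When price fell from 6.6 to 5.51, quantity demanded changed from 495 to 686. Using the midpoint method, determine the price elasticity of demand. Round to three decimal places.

-1.797

%ΔQ = (686 − 495)/[(495 + 686)/2] = 191/590.5 ≈ 0.3235.
%ΔP = (5.51 − 6.6)/[(6.6 + 5.51)/2] = -1.09/6.055 ≈ -0.1800.
Arc elasticity E = %ΔQ/%ΔP ≈ 0.3235/-0.1800 ≈ -1.797.
|E| > 1: demand is elastic over this range.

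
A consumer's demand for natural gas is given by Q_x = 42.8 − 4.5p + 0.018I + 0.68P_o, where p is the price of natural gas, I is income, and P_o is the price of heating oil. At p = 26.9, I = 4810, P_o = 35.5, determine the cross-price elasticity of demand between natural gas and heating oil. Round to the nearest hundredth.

0.74

Substituting, Q_x = 42.8 − 4.5(26.9) + 0.018(4810) + 0.68(35.5) = 42.8 − 121.05 + 86.58 + 24.14 = 32.47.
∂Q_x/∂P_o = +0.68, so E_xy = 0.68·(35.5/32.47) ≈ 0.74.
E_xy > 0: the goods are substitutes.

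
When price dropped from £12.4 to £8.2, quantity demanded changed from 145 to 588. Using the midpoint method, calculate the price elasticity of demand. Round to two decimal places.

-2.96

%Δq = (588 − 145)/[(145 + 588)/2] = 443/366.5 ≈ 1.2087.
%Δp = (8.2 − 12.4)/[(12.4 + 8.2)/2] = -4.2/10.3 ≈ -0.4078.
Arc elasticity E = %Δq/%Δp ≈ 1.2087/-0.4078 ≈ -2.96.
|E| > 1: demand is elastic over this range.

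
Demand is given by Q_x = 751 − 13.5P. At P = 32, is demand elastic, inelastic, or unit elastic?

At P = 32, Q_x = 319.
dQ_x/dP = −13.5.
Point elasticity E = (dQ_x/dP)·(P/Q_x) = -13.5 × 32/319 ≈ -1.354.
|E| ≈ 1.354 > 1, so demand is elastic.

elastic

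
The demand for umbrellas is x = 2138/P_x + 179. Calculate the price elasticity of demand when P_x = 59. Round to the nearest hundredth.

-0.17

At P_x = 59, x = 215.2373.
dx/dP_x = −2138/P_x² = −0.6142.
Point elasticity E = (dx/dP_x)·(P_x/x) = -0.6142 × 59/215.2373 ≈ -0.17.
|E| < 1, so demand is inelastic at this price.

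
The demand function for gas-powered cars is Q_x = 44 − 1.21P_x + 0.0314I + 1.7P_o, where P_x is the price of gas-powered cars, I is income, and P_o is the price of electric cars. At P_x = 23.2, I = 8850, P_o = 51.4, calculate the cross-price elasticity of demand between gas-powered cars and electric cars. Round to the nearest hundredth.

0.23

Evaluating quantity at (P_x, I, P_o) gives Q_x = 44 − 1.21(23.2) + 0.0314(8850) + 1.7(51.4) = 44 − 28.072 + 277.89 + 87.38 = 381.198.
∂Q_x/∂P_o = +1.7, so E_xy = 1.7·(51.4/381.198) ≈ 0.23.
E_xy > 0: the goods are substitutes.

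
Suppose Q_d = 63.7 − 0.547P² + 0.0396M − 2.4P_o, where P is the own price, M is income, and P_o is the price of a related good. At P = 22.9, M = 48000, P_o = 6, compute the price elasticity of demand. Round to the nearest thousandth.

-0.345

Evaluating quantity at (P, M, P_o) gives Q_d = 63.7 − 0.547(22.9)² + 0.0396(48000) − 2.4(6) = 63.7 − 286.8523 + 1900.8 − 14.4 = 1663.2477.
∂Q_d/∂P = −2·0.547·P = -25.0526, so E_p = -25.0526·(22.9/1663.2477) ≈ -0.345.
|E_p| < 1: demand is inelastic.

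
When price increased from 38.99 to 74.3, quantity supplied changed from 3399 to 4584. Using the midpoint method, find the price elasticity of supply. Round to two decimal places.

0.48

%Δq = (4584 − 3399)/[(3399 + 4584)/2] = 1185/3991.5 ≈ 0.2969.
%Δp = (74.3 − 38.99)/[(38.99 + 74.3)/2] = 35.31/56.645 ≈ 0.6234.
Arc elasticity E = %Δq/%Δp ≈ 0.2969/0.6234 ≈ 0.48.
|E| < 1: supply is inelastic over this range.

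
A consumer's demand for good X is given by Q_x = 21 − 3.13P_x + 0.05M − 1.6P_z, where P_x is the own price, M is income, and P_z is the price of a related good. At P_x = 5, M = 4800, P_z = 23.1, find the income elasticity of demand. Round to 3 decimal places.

At the given point, Q_x = 21 − 3.13(5) + 0.05(4800) − 1.6(23.1) = 21 − 15.65 + 240 − 36.96 = 208.39.
∂Q_x/∂M = +0.05, so E_I = 0.05·(4800/208.39) ≈ 1.152.
E_I > 1: normal good (luxury).

1.152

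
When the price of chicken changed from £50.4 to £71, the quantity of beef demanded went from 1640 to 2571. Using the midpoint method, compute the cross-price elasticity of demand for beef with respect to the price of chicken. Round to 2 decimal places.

%ΔQ_x = (2571 − 1640)/[(1640+2571)/2] = 931/2105.5 ≈ 0.4422.
%ΔP_y = (71 − 50.4)/[(50.4+71)/2] ≈ 0.3394.
E_xy = 0.4422/0.3394 ≈ 1.30.
E_xy > 0, so beef and chicken are substitutes.

1.30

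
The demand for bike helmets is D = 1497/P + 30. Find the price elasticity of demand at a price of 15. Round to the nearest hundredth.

-0.77

At P = 15, D = 129.8.
dD/dP = −1497/P² = −6.6533.
Point elasticity E = (dD/dP)·(P/D) = -6.6533 × 15/129.8 ≈ -0.77.
|E| < 1, so demand is inelastic at this price.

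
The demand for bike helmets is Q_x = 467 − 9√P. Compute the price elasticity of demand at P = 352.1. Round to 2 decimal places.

-0.28

At P = 352.1, Q_x = 298.121.
dQ_x/dP = −9/(2√P) = −9/(2·18.7643).
Point elasticity E = (dQ_x/dP)·(P/Q_x) = -0.2398 × 352.1/298.121 ≈ -0.28.
|E| < 1, so demand is inelastic at this price.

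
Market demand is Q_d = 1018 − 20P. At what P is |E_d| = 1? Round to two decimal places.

25.45

For linear demand Q_d = a − bP, E = −bP/(a − bP). |E| = 1 ⇒ bP = a − bP ⇒ P = a/(2b).
P = 1018/(2·20) = 25.45.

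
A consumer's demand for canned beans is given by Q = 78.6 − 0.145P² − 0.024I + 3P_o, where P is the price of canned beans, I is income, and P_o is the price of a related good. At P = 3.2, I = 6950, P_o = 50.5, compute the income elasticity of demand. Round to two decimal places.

Substituting, Q = 78.6 − 0.145(3.2)² − 0.024(6950) + 3(50.5) = 78.6 − 1.4848 − 166.8 + 151.5 = 61.8152.
∂Q/∂I = −0.024, so E_I = -0.024·(6950/61.8152) ≈ -2.70.
E_I < 0: inferior good.

-2.70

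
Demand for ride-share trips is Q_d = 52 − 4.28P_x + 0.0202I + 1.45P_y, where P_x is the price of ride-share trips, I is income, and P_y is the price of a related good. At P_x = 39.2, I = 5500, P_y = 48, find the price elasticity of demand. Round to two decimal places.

-2.58

Q_d = 52 − 4.28(39.2) + 0.0202(5500) + 1.45(48) = 52 − 167.776 + 111.1 + 69.6 = 64.924.
∂Q_d/∂P_x = −4.28, so E_p = (−4.28)·(39.2/64.924) ≈ -2.58.
|E_p| > 1: demand is elastic.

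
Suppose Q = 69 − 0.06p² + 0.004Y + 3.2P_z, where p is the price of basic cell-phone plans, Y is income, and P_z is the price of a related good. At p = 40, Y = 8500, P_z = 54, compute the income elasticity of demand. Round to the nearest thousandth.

0.189

At the given point, Q = 69 − 0.06(40)² + 0.004(8500) + 3.2(54) = 69 − 96 + 34 + 172.8 = 179.8.
∂Q/∂Y = +0.004, so E_I = 0.004·(8500/179.8) ≈ 0.189.
E_I ∈ (0,1): normal good (necessity).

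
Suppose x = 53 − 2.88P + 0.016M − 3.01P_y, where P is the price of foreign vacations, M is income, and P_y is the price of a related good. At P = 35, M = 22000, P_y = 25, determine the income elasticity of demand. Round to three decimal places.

Substituting, x = 53 − 2.88(35) + 0.016(22000) − 3.01(25) = 53 − 100.8 + 352 − 75.25 = 228.95.
∂x/∂M = +0.016, so E_I = 0.016·(22000/228.95) ≈ 1.537.
E_I > 1: normal good (luxury).

1.537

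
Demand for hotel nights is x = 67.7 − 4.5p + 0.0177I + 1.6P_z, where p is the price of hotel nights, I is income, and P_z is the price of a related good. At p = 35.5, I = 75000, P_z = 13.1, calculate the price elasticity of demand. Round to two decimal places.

-0.13

First evaluate x: 67.7 − 4.5(35.5) + 0.0177(75000) + 1.6(13.1) = 67.7 − 159.75 + 1327.5 + 20.96 = 1256.41.
∂x/∂p = −4.5, so E_p = (−4.5)·(35.5/1256.41) ≈ -0.13.
|E_p| < 1: demand is inelastic.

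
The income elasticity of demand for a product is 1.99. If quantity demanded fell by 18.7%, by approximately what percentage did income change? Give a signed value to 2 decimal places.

-9.40

%ΔQ ≈ E × %ΔI ⇒ %ΔI = %ΔQ / E = (-18.7%)/(1.99) ≈ -9.40%.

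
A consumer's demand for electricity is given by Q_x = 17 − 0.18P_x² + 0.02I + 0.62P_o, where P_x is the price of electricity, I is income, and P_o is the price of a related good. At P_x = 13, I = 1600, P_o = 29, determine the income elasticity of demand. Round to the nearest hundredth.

First evaluate Q_x: 17 − 0.18(13)² + 0.02(1600) + 0.62(29) = 17 − 30.42 + 32 + 17.98 = 36.56.
∂Q_x/∂I = +0.02, so E_I = 0.02·(1600/36.56) ≈ 0.88.
E_I ∈ (0,1): normal good (necessity).

0.88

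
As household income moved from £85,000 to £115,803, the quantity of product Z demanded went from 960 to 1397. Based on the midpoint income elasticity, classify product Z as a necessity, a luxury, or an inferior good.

luxury

%ΔQ = (1397 − 960)/[(960+1397)/2] = 437/1178.5 ≈ 0.3708.
%ΔI = (115,803 − 85,000)/[(85,000+115,803)/2] = 30803/100401.5 ≈ 0.3068.
E_I = %ΔQ/%ΔI ≈ 1.209.
E_I > 1: normal good (luxury).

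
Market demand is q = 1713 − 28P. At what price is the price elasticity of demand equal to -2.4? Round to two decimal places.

Set −bP/(a − bP) = −2.4 ⇒ bP = 2.4(a − bP) ⇒ bP(1+2.4) = 2.4·a.
P = 2.4·1713/(28·3.4) ≈ 43.18.

43.18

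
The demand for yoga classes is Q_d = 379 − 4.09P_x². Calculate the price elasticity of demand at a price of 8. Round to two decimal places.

At P_x = 8, Q_d = 117.24.
dQ_d/dP_x = −2·4.09·P_x = −65.44.
Point elasticity E = (dQ_d/dP_x)·(P_x/Q_d) = -65.44 × 8/117.24 ≈ -4.47.
|E| > 1, so demand is elastic at this price.

-4.47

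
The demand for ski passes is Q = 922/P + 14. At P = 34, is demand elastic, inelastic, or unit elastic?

At P = 34, Q = 41.1176.
dQ/dP = −922/P² = −0.7976.
Point elasticity E = (dQ/dP)·(P/Q) = -0.7976 × 34/41.1176 ≈ -0.660.
|E| ≈ 0.660 < 1, so demand is inelastic.

inelastic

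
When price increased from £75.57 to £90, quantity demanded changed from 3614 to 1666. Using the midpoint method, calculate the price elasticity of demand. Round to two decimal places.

%ΔQ = (1666 − 3614)/[(3614 + 1666)/2] = -1948/2640 ≈ -0.7379.
%Δp = (90 − 75.57)/[(75.57 + 90)/2] = 14.43/82.785 ≈ 0.1743.
Arc elasticity E = %ΔQ/%Δp ≈ -0.7379/0.1743 ≈ -4.23.
|E| > 1: demand is elastic over this range.

-4.23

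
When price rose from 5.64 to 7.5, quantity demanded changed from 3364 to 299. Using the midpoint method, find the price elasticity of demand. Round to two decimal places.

%ΔQ = (299 − 3364)/[(3364 + 299)/2] = -3065/1831.5 ≈ -1.6735.
%Δp = (7.5 − 5.64)/[(5.64 + 7.5)/2] = 1.86/6.57 ≈ 0.2831.
Arc elasticity E = %ΔQ/%Δp ≈ -1.6735/0.2831 ≈ -5.91.
|E| > 1: demand is elastic over this range.

-5.91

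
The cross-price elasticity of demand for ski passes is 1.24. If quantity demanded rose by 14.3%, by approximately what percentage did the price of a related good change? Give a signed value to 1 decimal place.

%ΔQ ≈ E × %ΔP_y ⇒ %ΔP_y = %ΔQ / E = (14.3%)/(1.24) ≈ 11.5%.

11.5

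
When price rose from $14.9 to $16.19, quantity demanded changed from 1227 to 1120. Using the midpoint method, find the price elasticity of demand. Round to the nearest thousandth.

-1.099

%ΔQ = (1120 − 1227)/[(1227 + 1120)/2] = -107/1173.5 ≈ -0.0912.
%Δp = (16.19 − 14.9)/[(14.9 + 16.19)/2] = 1.29/15.545 ≈ 0.0830.
Arc elasticity E = %ΔQ/%Δp ≈ -0.0912/0.0830 ≈ -1.099.
|E| > 1: demand is elastic over this range.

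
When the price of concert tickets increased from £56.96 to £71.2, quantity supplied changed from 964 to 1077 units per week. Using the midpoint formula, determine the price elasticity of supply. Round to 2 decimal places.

%ΔQ = (1077 − 964)/[(964 + 1077)/2] = 113/1020.5 ≈ 0.1107.
%Δp = (71.2 − 56.96)/[(56.96 + 71.2)/2] = 14.24/64.08 ≈ 0.2222.
Arc elasticity E = %ΔQ/%Δp ≈ 0.1107/0.2222 ≈ 0.50.
|E| < 1: supply is inelastic over this range.

0.50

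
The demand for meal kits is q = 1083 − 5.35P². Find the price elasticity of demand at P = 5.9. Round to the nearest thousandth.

-0.415

At P = 5.9, q = 896.7665.
dq/dP = −2·5.35·P = −63.13.
Point elasticity E = (dq/dP)·(P/q) = -63.13 × 5.9/896.7665 ≈ -0.415.
|E| < 1, so demand is inelastic at this price.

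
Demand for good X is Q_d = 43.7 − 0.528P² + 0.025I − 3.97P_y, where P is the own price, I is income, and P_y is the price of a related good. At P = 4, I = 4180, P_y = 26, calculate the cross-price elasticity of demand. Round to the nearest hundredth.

Evaluating quantity at (P, I, P_y) gives Q_d = 43.7 − 0.528(4)² + 0.025(4180) − 3.97(26) = 43.7 − 8.448 + 104.5 − 103.22 = 36.532.
∂Q_d/∂P_y = −3.97, so E_xy = -3.97·(26/36.532) ≈ -2.83.
E_xy < 0: the goods are complements.

-2.83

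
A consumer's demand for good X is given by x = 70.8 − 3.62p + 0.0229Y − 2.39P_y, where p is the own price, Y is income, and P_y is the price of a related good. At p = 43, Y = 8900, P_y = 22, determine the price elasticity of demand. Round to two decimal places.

x = 70.8 − 3.62(43) + 0.0229(8900) − 2.39(22) = 70.8 − 155.66 + 203.81 − 52.58 = 66.37.
∂x/∂p = −3.62, so E_p = (−3.62)·(43/66.37) ≈ -2.35.
|E_p| > 1: demand is elastic.

-2.35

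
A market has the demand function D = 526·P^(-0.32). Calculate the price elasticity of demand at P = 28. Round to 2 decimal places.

For a Cobb–Douglas (constant-elasticity) form D = A·P^α·…, the elasticity with respect to P equals the exponent α at every point.
Here the exponent on P is -0.32, so the price elasticity of demand is -0.32.

-0.32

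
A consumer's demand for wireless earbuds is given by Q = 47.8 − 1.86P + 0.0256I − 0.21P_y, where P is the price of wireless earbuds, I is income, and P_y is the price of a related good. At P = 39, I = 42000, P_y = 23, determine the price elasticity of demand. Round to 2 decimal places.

-0.07

First evaluate Q: 47.8 − 1.86(39) + 0.0256(42000) − 0.21(23) = 47.8 − 72.54 + 1075.2 − 4.83 = 1045.63.
∂Q/∂P = −1.86, so E_p = (−1.86)·(39/1045.63) ≈ -0.07.
|E_p| < 1: demand is inelastic.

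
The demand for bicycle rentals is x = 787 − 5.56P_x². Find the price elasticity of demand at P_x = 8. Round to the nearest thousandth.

-1.651

At P_x = 8, x = 431.16.
dx/dP_x = −2·5.56·P_x = −88.96.
Point elasticity E = (dx/dP_x)·(P_x/x) = -88.96 × 8/431.16 ≈ -1.651.
|E| > 1, so demand is elastic at this price.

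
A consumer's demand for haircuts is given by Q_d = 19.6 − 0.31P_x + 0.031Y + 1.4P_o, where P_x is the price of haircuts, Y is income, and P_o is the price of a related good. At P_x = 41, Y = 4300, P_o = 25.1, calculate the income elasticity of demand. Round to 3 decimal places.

Evaluating quantity at (P_x, Y, P_o) gives Q_d = 19.6 − 0.31(41) + 0.031(4300) + 1.4(25.1) = 19.6 − 12.71 + 133.3 + 35.14 = 175.33.
∂Q_d/∂Y = +0.031, so E_I = 0.031·(4300/175.33) ≈ 0.760.
E_I ∈ (0,1): normal good (necessity).

0.760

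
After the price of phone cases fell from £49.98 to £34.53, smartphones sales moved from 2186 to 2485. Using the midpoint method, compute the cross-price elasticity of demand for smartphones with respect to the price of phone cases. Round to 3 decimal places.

-0.350

%ΔQ_x = (2485 − 2186)/[(2186+2485)/2] = 299/2335.5 ≈ 0.1280.
%ΔP_y = (34.53 − 49.98)/[(49.98+34.53)/2] ≈ -0.3656.
E_xy = 0.1280/-0.3656 ≈ -0.350.
E_xy < 0, so smartphones and phone cases are complements.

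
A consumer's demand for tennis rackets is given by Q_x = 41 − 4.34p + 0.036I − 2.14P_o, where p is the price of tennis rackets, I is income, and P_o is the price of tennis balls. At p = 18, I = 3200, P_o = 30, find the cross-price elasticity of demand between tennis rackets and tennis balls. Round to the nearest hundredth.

-4.63

At the given point, Q_x = 41 − 4.34(18) + 0.036(3200) − 2.14(30) = 41 − 78.12 + 115.2 − 64.2 = 13.88.
∂Q_x/∂P_o = −2.14, so E_xy = -2.14·(30/13.88) ≈ -4.63.
E_xy < 0: the goods are complements.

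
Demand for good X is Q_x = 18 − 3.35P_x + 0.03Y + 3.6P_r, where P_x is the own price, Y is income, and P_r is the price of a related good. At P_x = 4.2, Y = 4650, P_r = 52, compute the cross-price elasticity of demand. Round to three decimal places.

Substituting, Q_x = 18 − 3.35(4.2) + 0.03(4650) + 3.6(52) = 18 − 14.07 + 139.5 + 187.2 = 330.63.
∂Q_x/∂P_r = +3.6, so E_xy = 3.6·(52/330.63) ≈ 0.566.
E_xy > 0: the goods are substitutes.

0.566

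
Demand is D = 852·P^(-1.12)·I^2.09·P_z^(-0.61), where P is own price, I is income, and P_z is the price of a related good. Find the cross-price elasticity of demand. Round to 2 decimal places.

For a Cobb–Douglas (constant-elasticity) form D = A·P_z^α·…, the elasticity with respect to P_z equals the exponent α at every point.
Here the exponent on P_z is -0.61, so the cross-price elasticity of demand is -0.61.

-0.61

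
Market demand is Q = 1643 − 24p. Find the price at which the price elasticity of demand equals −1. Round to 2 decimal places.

For linear demand Q = a − bp, E = −bp/(a − bp). |E| = 1 ⇒ bp = a − bp ⇒ p = a/(2b).
p = 1643/(2·24) ≈ 34.23.

34.23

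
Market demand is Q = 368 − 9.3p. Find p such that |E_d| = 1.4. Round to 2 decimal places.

Set −bp/(a − bp) = −1.4 ⇒ bp = 1.4(a − bp) ⇒ bp(1+1.4) = 1.4·a.
p = 1.4·368/(9.3·2.4) ≈ 23.08.

23.08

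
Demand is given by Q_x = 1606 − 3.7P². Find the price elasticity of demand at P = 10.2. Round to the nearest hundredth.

At P = 10.2, Q_x = 1221.052.
dQ_x/dP = −2·3.7·P = −75.48.
Point elasticity E = (dQ_x/dP)·(P/Q_x) = -75.48 × 10.2/1221.052 ≈ -0.63.
|E| < 1, so demand is inelastic at this price.

-0.63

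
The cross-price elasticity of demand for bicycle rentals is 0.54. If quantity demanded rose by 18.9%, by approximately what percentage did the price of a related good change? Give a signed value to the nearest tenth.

%ΔQ ≈ E × %ΔP_y ⇒ %ΔP_y = %ΔQ / E = (18.9%)/(0.54) = 35.0%.

35.0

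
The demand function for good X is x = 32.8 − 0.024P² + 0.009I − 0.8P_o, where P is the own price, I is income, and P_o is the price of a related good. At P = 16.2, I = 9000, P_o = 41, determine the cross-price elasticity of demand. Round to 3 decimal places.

-0.439

x = 32.8 − 0.024(16.2)² + 0.009(9000) − 0.8(41) = 32.8 − 6.2986 + 81 − 32.8 = 74.7014.
∂x/∂P_o = −0.8, so E_xy = -0.8·(41/74.7014) ≈ -0.439.
E_xy < 0: the goods are complements.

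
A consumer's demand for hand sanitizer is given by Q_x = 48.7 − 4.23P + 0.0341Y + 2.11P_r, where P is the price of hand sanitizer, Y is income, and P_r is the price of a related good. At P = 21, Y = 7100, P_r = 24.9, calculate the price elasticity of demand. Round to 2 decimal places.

-0.35

At the given point, Q_x = 48.7 − 4.23(21) + 0.0341(7100) + 2.11(24.9) = 48.7 − 88.83 + 242.11 + 52.539 = 254.519.
∂Q_x/∂P = −4.23, so E_p = (−4.23)·(21/254.519) ≈ -0.35.
|E_p| < 1: demand is inelastic.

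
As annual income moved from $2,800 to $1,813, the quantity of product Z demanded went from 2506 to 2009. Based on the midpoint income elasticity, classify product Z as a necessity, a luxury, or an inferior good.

necessity

%ΔQ = (2009 − 2506)/[(2506+2009)/2] = -497/2257.5 ≈ -0.2202.
%ΔI = (1,813 − 2,800)/[(2,800+1,813)/2] = -987/2306.5 ≈ -0.4279.
E_I = %ΔQ/%ΔI ≈ 0.514.
E_I ∈ (0,1): normal good (necessity).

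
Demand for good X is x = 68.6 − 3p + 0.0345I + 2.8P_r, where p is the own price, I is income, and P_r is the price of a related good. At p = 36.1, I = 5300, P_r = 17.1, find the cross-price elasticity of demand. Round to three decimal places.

0.251

Evaluating quantity at (p, I, P_r) gives x = 68.6 − 3(36.1) + 0.0345(5300) + 2.8(17.1) = 68.6 − 108.3 + 182.85 + 47.88 = 191.03.
∂x/∂P_r = +2.8, so E_xy = 2.8·(17.1/191.03) ≈ 0.251.
E_xy > 0: the goods are substitutes.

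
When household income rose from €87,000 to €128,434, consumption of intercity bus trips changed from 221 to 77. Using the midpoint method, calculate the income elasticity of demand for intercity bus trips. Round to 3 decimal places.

%ΔQ = (77 − 221)/[(221+77)/2] = -144/149 ≈ -0.9664.
%ΔM = (128,434 − 87,000)/[(87,000+128,434)/2] = 41434/107717 ≈ 0.3847.
E_I = %ΔQ/%ΔM ≈ -2.512.
E_I < 0: inferior good.

-2.512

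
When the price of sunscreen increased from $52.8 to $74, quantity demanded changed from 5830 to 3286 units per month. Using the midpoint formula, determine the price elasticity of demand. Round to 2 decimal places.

%ΔQ = (3286 − 5830)/[(5830 + 3286)/2] = -2544/4558 ≈ -0.5581.
%ΔP = (74 − 52.8)/[(52.8 + 74)/2] = 21.2/63.4 ≈ 0.3344.
Arc elasticity E = %ΔQ/%ΔP ≈ -0.5581/0.3344 ≈ -1.67.
|E| > 1: demand is elastic over this range.

-1.67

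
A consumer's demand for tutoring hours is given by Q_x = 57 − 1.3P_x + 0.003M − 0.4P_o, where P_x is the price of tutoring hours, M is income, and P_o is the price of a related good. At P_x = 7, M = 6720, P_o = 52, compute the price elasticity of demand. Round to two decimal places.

-0.19

Substituting, Q_x = 57 − 1.3(7) + 0.003(6720) − 0.4(52) = 57 − 9.1 + 20.16 − 20.8 = 47.26.
∂Q_x/∂P_x = −1.3, so E_p = (−1.3)·(7/47.26) ≈ -0.19.
|E_p| < 1: demand is inelastic.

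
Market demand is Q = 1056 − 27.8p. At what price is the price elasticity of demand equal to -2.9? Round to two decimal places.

28.25

Set −bp/(a − bp) = −2.9 ⇒ bp = 2.9(a − bp) ⇒ bp(1+2.9) = 2.9·a.
p = 2.9·1056/(27.8·3.9) ≈ 28.25.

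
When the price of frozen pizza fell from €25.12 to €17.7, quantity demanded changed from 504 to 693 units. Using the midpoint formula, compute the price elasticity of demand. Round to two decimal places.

-0.91

%Δq = (693 − 504)/[(504 + 693)/2] = 189/598.5 ≈ 0.3158.
%Δp = (17.7 − 25.12)/[(25.12 + 17.7)/2] = -7.42/21.41 ≈ -0.3466.
Arc elasticity E = %Δq/%Δp ≈ 0.3158/-0.3466 ≈ -0.91.
|E| < 1: demand is inelastic over this range.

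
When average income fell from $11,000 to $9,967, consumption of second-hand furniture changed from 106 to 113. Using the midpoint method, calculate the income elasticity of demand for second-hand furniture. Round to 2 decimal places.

%ΔQ = (113 − 106)/[(106+113)/2] = 7/109.5 ≈ 0.0639.
%ΔY = (9,967 − 11,000)/[(11,000+9,967)/2] = -1033/10483.5 ≈ -0.0985.
E_I = %ΔQ/%ΔY ≈ -0.65.
E_I < 0: inferior good.

-0.65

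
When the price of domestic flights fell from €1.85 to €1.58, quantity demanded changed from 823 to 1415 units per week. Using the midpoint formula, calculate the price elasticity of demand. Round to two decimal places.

-3.36

%ΔQ = (1415 − 823)/[(823 + 1415)/2] = 592/1119 ≈ 0.5290.
%ΔP = (1.58 − 1.85)/[(1.85 + 1.58)/2] = -0.27/1.715 ≈ -0.1574.
Arc elasticity E = %ΔQ/%ΔP ≈ 0.5290/-0.1574 ≈ -3.36.
|E| > 1: demand is elastic over this range.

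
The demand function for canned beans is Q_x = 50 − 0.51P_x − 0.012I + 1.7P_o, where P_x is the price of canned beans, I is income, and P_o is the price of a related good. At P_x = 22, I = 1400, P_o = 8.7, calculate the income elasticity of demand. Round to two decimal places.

-0.46

Q_x = 50 − 0.51(22) − 0.012(1400) + 1.7(8.7) = 50 − 11.22 − 16.8 + 14.79 = 36.77.
∂Q_x/∂I = −0.012, so E_I = -0.012·(1400/36.77) ≈ -0.46.
E_I < 0: inferior good.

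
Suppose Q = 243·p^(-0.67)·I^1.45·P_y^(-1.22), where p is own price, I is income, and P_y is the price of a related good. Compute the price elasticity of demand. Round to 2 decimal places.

-0.67

For a Cobb–Douglas (constant-elasticity) form Q = A·p^α·…, the elasticity with respect to p equals the exponent α at every point.
Here the exponent on p is -0.67, so the price elasticity of demand is -0.67.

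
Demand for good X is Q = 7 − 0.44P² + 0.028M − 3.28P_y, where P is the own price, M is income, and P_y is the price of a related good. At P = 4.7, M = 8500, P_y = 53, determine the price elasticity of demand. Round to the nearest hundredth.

-0.32

First evaluate Q: 7 − 0.44(4.7)² + 0.028(8500) − 3.28(53) = 7 − 9.7196 + 238 − 173.84 = 61.4404.
∂Q/∂P = −2·0.44·P = -4.136, so E_p = -4.136·(4.7/61.4404) ≈ -0.32.
|E_p| < 1: demand is inelastic.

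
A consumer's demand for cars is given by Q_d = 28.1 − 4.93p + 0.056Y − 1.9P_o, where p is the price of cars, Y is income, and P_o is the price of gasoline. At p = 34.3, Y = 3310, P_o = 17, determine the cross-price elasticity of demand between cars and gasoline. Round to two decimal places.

Evaluating quantity at (p, Y, P_o) gives Q_d = 28.1 − 4.93(34.3) + 0.056(3310) − 1.9(17) = 28.1 − 169.099 + 185.36 − 32.3 = 12.061.
∂Q_d/∂P_o = −1.9, so E_xy = -1.9·(17/12.061) ≈ -2.68.
E_xy < 0: the goods are complements.

-2.68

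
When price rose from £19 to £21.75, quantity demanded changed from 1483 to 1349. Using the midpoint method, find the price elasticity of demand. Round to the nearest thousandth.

-0.701

%ΔQ = (1349 − 1483)/[(1483 + 1349)/2] = -134/1416 ≈ -0.0946.
%ΔP = (21.75 − 19)/[(19 + 21.75)/2] = 2.75/20.375 ≈ 0.1350.
Arc elasticity E = %ΔQ/%ΔP ≈ -0.0946/0.1350 ≈ -0.701.
|E| < 1: demand is inelastic over this range.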